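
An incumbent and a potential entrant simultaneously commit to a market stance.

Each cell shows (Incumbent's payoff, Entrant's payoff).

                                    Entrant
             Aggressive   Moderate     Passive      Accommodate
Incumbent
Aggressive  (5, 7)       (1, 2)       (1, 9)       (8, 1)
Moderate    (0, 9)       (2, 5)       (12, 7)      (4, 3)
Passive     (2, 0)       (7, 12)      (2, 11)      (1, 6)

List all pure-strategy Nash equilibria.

(Passive, Moderate)

(Aggressive, Aggressive): Entrant can switch to Passive (7 → 9). Not NE.
(Aggressive, Moderate): Incumbent can switch to Moderate (1 → 2). Not NE.
(Aggressive, Passive): Incumbent can switch to Moderate (1 → 12). Not NE.
(Aggressive, Accommodate): Entrant can switch to Aggressive (1 → 7). Not NE.
(Moderate, Aggressive): Incumbent can switch to Aggressive (0 → 5). Not NE.
(Moderate, Moderate): Incumbent can switch to Passive (2 → 7). Not NE.
(Moderate, Passive): Entrant can switch to Aggressive (7 → 9). Not NE.
(Moderate, Accommodate): Incumbent can switch to Aggressive (4 → 8). Not NE.
(Passive, Moderate): Incumbent gets 7, best alternative 2; Entrant gets 12, best alternative 11. No profitable deviation — NE.
(The remaining 3 profiles each have a profitable deviation by the same check.)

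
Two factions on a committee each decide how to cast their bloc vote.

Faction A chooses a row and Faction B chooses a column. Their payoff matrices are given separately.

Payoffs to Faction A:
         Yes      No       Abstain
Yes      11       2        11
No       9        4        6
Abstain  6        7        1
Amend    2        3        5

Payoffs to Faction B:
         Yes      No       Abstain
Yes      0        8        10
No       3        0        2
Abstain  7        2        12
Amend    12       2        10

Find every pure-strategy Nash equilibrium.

(Yes, Abstain)

Faction A against Yes: payoffs 11, 9, 6, 2 → best response Yes.
Faction A against No: payoffs 2, 4, 7, 3 → best response Abstain.
Faction A against Abstain: payoffs 11, 6, 1, 5 → best response Yes.
Faction B against Yes: payoffs 0, 8, 10 → best response Abstain.
Faction B against No: payoffs 3, 0, 2 → best response Yes.
Faction B against Abstain: payoffs 7, 2, 12 → best response Abstain.
Faction B against Amend: payoffs 12, 2, 10 → best response Yes.
Mutual best responses: (Yes, Abstain).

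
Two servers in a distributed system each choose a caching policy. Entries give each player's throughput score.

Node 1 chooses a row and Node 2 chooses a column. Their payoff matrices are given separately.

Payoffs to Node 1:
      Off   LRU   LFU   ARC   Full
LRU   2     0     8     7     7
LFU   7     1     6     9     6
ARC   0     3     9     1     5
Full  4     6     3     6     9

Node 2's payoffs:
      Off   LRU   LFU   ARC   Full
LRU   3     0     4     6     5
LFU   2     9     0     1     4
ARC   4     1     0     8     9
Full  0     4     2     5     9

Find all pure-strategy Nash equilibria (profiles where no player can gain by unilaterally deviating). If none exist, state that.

(LRU, Off): Node 1 can switch to LFU (2 → 7). Not NE.
(LRU, LRU): Node 1 can switch to LFU (0 → 1). Not NE.
(LRU, LFU): Node 1 can switch to ARC (8 → 9). Not NE.
(LRU, ARC): Node 1 can switch to LFU (7 → 9). Not NE.
(LRU, Full): Node 1 can switch to Full (7 → 9). Not NE.
(LFU, Off): Node 2 can switch to LRU (2 → 9). Not NE.
(Full, Full): Node 1 gets 9, best alternative 7; Node 2 gets 9, best alternative 5. No profitable deviation — NE.
(The remaining 13 profiles each have a profitable deviation by the same check.)

(Full, Full)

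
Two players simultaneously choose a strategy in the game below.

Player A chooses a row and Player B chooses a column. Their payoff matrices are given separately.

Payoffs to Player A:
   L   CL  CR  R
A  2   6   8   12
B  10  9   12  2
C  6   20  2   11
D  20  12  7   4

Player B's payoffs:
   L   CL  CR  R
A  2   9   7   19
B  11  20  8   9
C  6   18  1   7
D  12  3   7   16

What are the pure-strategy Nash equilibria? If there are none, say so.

Pure-strategy Nash equilibria: (A, R) and (C, CL)

(A, L): Player A can switch to B (2 → 10). Not NE.
(A, CL): Player A can switch to B (6 → 9). Not NE.
(A, CR): Player A can switch to B (8 → 12). Not NE.
(A, R): Player A gets 12, best alternative 11; Player B gets 19, best alternative 9. No profitable deviation — NE.
(B, L): Player A can switch to D (10 → 20). Not NE.
(B, CL): Player A can switch to C (9 → 20). Not NE.
(B, CR): Player B can switch to L (8 → 11). Not NE.
(B, R): Player A can switch to A (2 → 12). Not NE.
(C, L): Player A can switch to B (6 → 10). Not NE.
(C, CL): Player A gets 20, best alternative 12; Player B gets 18, best alternative 7. No profitable deviation — NE.
(C, CR): Player A can switch to A (2 → 8). Not NE.
(C, R): Player A can switch to A (11 → 12). Not NE.
(D, L): Player B can switch to R (12 → 16). Not NE.
(D, CL): Player A can switch to C (12 → 20). Not NE.
(The remaining 2 profiles each have a profitable deviation by the same check.)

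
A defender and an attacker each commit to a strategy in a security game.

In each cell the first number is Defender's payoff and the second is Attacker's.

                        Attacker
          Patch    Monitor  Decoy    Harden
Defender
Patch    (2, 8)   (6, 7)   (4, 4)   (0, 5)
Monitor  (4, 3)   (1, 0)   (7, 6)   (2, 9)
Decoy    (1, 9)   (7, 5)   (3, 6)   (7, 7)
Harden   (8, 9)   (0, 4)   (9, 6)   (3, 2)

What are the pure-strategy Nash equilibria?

Pure NE: (Harden, Patch)

(Patch, Patch): Defender can switch to Monitor (2 → 4). Not NE.
(Patch, Monitor): Defender can switch to Decoy (6 → 7). Not NE.
(Patch, Decoy): Defender can switch to Monitor (4 → 7). Not NE.
(Patch, Harden): Defender can switch to Monitor (0 → 2). Not NE.
(Monitor, Patch): Defender can switch to Harden (4 → 8). Not NE.
(Monitor, Monitor): Defender can switch to Patch (1 → 6). Not NE.
(Monitor, Decoy): Defender can switch to Harden (7 → 9). Not NE.
(Monitor, Harden): Defender can switch to Decoy (2 → 7). Not NE.
(Harden, Patch): Defender gets 8, best alternative 4; Attacker gets 9, best alternative 6. No profitable deviation — NE.
(The remaining 7 profiles each have a profitable deviation by the same check.)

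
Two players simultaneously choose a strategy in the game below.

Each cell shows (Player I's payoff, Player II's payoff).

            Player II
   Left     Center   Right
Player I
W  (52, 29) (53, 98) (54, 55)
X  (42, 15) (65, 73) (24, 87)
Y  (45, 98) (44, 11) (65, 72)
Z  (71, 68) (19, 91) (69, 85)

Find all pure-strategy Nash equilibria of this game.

No pure-strategy Nash equilibrium.

(W, Left): Player I can switch to Z (52 → 71). Not NE.
(W, Center): Player I can switch to X (53 → 65). Not NE.
(W, Right): Player I can switch to Y (54 → 65). Not NE.
(X, Left): Player I can switch to W (42 → 52). Not NE.
(X, Center): Player II can switch to Right (73 → 87). Not NE.
(X, Right): Player I can switch to W (24 → 54). Not NE.
(Y, Left): Player I can switch to W (45 → 52). Not NE.
(Y, Center): Player I can switch to W (44 → 53). Not NE.
(Y, Right): Player I can switch to Z (65 → 69). Not NE.
(Z, Left): Player II can switch to Center (68 → 91). Not NE.
(The remaining 2 profiles each have a profitable deviation by the same check.)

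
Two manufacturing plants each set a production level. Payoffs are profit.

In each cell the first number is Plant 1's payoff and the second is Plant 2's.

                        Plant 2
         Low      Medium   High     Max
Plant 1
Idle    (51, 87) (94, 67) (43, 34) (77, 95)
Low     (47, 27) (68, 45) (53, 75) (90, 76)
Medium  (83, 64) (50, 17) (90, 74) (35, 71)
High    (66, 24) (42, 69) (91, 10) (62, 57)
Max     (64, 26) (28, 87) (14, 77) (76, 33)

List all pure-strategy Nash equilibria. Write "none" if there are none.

The unique pure-strategy Nash equilibrium is (Low, Max).

(Idle, Low): Plant 1 can switch to Medium (51 → 83). Not NE.
(Idle, Medium): Plant 2 can switch to Low (67 → 87). Not NE.
(Idle, High): Plant 1 can switch to Low (43 → 53). Not NE.
(Idle, Max): Plant 1 can switch to Low (77 → 90). Not NE.
(Low, Low): Plant 1 can switch to Idle (47 → 51). Not NE.
(Low, Medium): Plant 1 can switch to Idle (68 → 94). Not NE.
(Low, Max): Plant 1 gets 90, best alternative 77; Plant 2 gets 76, best alternative 75. No profitable deviation — NE.
(The remaining 13 profiles each have a profitable deviation by the same check.)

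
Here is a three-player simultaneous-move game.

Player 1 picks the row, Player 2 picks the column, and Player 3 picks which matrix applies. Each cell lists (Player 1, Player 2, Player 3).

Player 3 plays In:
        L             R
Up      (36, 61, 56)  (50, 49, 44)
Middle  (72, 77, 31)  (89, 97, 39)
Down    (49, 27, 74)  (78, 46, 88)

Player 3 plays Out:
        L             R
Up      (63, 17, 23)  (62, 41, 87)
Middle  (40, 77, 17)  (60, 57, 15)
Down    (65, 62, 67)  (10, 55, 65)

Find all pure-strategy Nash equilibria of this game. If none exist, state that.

(Up, R, Out) and (Middle, R, In)

(Up, L, In): Player 1 can switch to Middle (36 → 72). Not NE.
(Up, L, Out): Player 1 can switch to Down (63 → 65). Not NE.
(Up, R, In): Player 1 can switch to Middle (50 → 89). Not NE.
(Up, R, Out): Player 1 gets 62, best alternative 60; Player 2 gets 41, best alternative 17; Player 3 gets 87, best alternative 44. No profitable deviation — NE.
(Middle, L, In): Player 2 can switch to R (77 → 97). Not NE.
(Middle, L, Out): Player 1 can switch to Up (40 → 63). Not NE.
(Middle, R, In): Player 1 gets 89, best alternative 78; Player 2 gets 97, best alternative 77; Player 3 gets 39, best alternative 15. No profitable deviation — NE.
(Middle, R, Out): Player 1 can switch to Up (60 → 62). Not NE.
(The remaining 4 profiles each have a profitable deviation by the same check.)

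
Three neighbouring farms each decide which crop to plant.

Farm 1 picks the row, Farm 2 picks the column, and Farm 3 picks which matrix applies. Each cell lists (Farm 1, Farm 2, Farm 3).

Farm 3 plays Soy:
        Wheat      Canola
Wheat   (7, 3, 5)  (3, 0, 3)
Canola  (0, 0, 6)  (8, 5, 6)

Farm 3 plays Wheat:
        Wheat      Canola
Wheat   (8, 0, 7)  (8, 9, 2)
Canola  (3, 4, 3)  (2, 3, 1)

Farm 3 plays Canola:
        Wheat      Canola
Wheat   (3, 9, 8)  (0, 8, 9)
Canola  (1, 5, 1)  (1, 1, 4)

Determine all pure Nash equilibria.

(Wheat, Wheat, Canola) and (Canola, Canola, Soy)

Farm 1 against (Wheat, Soy): payoffs 7, 0 → best response Wheat.
Farm 1 against (Wheat, Wheat): payoffs 8, 3 → best response Wheat.
Farm 1 against (Wheat, Canola): payoffs 3, 1 → best response Wheat.
Farm 1 against (Canola, Soy): payoffs 3, 8 → best response Canola.
Farm 1 against (Canola, Wheat): payoffs 8, 2 → best response Wheat.
Farm 1 against (Canola, Canola): payoffs 0, 1 → best response Canola.
Farm 2 against (Wheat, Soy): payoffs 3, 0 → best response Wheat.
Farm 2 against (Wheat, Wheat): payoffs 0, 9 → best response Canola.
Farm 2 against (Wheat, Canola): payoffs 9, 8 → best response Wheat.
Farm 2 against (Canola, Soy): payoffs 0, 5 → best response Canola.
Farm 2 against (Canola, Wheat): payoffs 4, 3 → best response Wheat.
Farm 2 against (Canola, Canola): payoffs 5, 1 → best response Wheat.
Farm 3 against (Wheat, Wheat): payoffs 5, 7, 8 → best response Canola.
Farm 3 against (Wheat, Canola): payoffs 3, 2, 9 → best response Canola.
Farm 3 against (Canola, Wheat): payoffs 6, 3, 1 → best response Soy.
Farm 3 against (Canola, Canola): payoffs 6, 1, 4 → best response Soy.
Mutual best responses: (Wheat, Wheat, Canola); (Canola, Canola, Soy).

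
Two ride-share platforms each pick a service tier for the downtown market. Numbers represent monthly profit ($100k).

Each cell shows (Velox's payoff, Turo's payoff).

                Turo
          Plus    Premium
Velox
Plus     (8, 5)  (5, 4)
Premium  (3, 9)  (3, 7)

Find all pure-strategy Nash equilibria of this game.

Pure NE: (Plus, Plus)

(Plus, Plus): Velox gets 8, best alternative 3; Turo gets 5, best alternative 4. No profitable deviation — NE.
(Plus, Premium): Turo can switch to Plus (4 → 5). Not NE.
(Premium, Plus): Velox can switch to Plus (3 → 8). Not NE.
(Premium, Premium): Velox can switch to Plus (3 → 5). Not NE.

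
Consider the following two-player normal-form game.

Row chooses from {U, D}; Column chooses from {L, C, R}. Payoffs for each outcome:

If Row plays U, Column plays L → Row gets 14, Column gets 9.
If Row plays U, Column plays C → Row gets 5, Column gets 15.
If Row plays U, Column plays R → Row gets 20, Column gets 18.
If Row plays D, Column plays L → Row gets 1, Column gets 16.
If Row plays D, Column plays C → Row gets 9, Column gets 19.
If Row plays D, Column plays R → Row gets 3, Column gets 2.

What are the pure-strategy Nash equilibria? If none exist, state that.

(U, R), (D, C)

For each strategy profile, look for a profitable unilateral deviation.
(U, L): Column can switch to C (9 → 15). Not NE.
(U, C): Row can switch to D (5 → 9). Not NE.
(U, R): Row gets 20, best alternative 3; Column gets 18, best alternative 15. No profitable deviation — NE.
(D, L): Row can switch to U (1 → 14). Not NE.
(D, C): Row gets 9, best alternative 5; Column gets 19, best alternative 16. No profitable deviation — NE.
(D, R): Row can switch to U (3 → 20). Not NE.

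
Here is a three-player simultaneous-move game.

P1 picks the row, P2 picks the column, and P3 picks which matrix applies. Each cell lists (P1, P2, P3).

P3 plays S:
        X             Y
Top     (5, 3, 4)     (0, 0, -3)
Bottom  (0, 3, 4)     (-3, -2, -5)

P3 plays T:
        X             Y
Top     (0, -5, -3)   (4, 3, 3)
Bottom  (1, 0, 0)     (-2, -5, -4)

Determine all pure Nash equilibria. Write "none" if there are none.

(Top, X, S): P1 gets 5, best alternative 0; P2 gets 3, best alternative 0; P3 gets 4, best alternative -3. No profitable deviation — NE.
(Top, X, T): P1 can switch to Bottom (0 → 1). Not NE.
(Top, Y, S): P2 can switch to X (0 → 3). Not NE.
(Top, Y, T): P1 gets 4, best alternative -2; P2 gets 3, best alternative -5; P3 gets 3, best alternative -3. No profitable deviation — NE.
(Bottom, X, S): P1 can switch to Top (0 → 5). Not NE.
(Bottom, X, T): P3 can switch to S (0 → 4). Not NE.
(Bottom, Y, S): P1 can switch to Top (-3 → 0). Not NE.
(Bottom, Y, T): P1 can switch to Top (-2 → 4). Not NE.

(Top, X, S) and (Top, Y, T)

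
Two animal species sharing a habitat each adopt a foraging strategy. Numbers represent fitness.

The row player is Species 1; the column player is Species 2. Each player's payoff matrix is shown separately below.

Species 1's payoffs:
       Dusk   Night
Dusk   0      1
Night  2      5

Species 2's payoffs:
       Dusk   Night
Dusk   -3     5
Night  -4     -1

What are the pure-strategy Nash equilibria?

The unique pure-strategy Nash equilibrium is (Night, Night).

(Dusk, Dusk): Species 1 can switch to Night (0 → 2). Not NE.
(Dusk, Night): Species 1 can switch to Night (1 → 5). Not NE.
(Night, Dusk): Species 2 can switch to Night (-4 → -1). Not NE.
(Night, Night): Species 1 gets 5, best alternative 1; Species 2 gets -1, best alternative -4. No profitable deviation — NE.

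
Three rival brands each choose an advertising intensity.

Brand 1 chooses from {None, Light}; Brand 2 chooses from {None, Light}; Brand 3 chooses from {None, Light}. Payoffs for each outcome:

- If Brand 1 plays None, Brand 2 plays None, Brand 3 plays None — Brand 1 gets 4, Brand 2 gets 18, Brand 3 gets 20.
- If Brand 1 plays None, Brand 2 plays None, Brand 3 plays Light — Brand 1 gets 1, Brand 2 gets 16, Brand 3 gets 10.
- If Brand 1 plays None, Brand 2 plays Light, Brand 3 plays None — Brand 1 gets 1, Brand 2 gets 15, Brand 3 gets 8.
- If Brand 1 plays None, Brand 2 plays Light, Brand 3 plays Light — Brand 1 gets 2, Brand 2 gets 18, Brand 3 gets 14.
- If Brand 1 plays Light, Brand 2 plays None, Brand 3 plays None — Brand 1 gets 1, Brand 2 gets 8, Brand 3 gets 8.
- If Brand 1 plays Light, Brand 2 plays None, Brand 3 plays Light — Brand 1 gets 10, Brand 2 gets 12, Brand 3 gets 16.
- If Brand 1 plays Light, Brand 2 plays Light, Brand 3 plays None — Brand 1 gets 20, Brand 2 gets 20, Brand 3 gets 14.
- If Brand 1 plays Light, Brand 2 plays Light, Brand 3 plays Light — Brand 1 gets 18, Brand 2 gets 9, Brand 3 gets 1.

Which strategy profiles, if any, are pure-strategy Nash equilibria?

(None, None, None): Brand 1 gets 4, best alternative 1; Brand 2 gets 18, best alternative 15; Brand 3 gets 20, best alternative 10. No profitable deviation — NE.
(None, None, Light): Brand 1 can switch to Light (1 → 10). Not NE.
(None, Light, None): Brand 1 can switch to Light (1 → 20). Not NE.
(None, Light, Light): Brand 1 can switch to Light (2 → 18). Not NE.
(Light, None, None): Brand 1 can switch to None (1 → 4). Not NE.
(Light, None, Light): Brand 1 gets 10, best alternative 1; Brand 2 gets 12, best alternative 9; Brand 3 gets 16, best alternative 8. No profitable deviation — NE.
(Light, Light, None): Brand 1 gets 20, best alternative 1; Brand 2 gets 20, best alternative 8; Brand 3 gets 14, best alternative 1. No profitable deviation — NE.
(Light, Light, Light): Brand 2 can switch to None (9 → 12). Not NE.

(None, None, None), (Light, None, Light), (Light, Light, None)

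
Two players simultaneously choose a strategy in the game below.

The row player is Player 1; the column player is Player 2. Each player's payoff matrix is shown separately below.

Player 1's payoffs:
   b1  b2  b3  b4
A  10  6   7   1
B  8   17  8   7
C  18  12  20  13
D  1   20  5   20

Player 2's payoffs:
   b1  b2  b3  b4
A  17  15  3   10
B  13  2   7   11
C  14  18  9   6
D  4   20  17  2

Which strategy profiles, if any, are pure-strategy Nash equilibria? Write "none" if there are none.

The unique pure-strategy Nash equilibrium is (D, b2).

Player 1 against b1: payoffs 10, 8, 18, 1 → best response C.
Player 1 against b2: payoffs 6, 17, 12, 20 → best response D.
Player 1 against b3: payoffs 7, 8, 20, 5 → best response C.
Player 1 against b4: payoffs 1, 7, 13, 20 → best response D.
Player 2 against A: payoffs 17, 15, 3, 10 → best response b1.
Player 2 against B: payoffs 13, 2, 7, 11 → best response b1.
Player 2 against C: payoffs 14, 18, 9, 6 → best response b2.
Player 2 against D: payoffs 4, 20, 17, 2 → best response b2.
Mutual best responses: (D, b2).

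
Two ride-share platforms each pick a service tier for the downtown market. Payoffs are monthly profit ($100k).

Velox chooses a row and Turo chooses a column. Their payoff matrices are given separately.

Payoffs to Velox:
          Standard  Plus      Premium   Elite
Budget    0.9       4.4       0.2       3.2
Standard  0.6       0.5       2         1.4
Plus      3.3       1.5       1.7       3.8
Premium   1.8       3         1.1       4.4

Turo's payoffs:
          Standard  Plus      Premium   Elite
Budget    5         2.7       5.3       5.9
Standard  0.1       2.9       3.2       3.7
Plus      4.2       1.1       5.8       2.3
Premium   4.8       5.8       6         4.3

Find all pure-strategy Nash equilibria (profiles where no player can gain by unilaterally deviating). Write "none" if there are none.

(Budget, Standard): Velox can switch to Plus (0.9 → 3.3). Not NE.
(Budget, Plus): Turo can switch to Standard (2.7 → 5). Not NE.
(Budget, Premium): Velox can switch to Standard (0.2 → 2). Not NE.
(Budget, Elite): Velox can switch to Plus (3.2 → 3.8). Not NE.
(Standard, Standard): Velox can switch to Budget (0.6 → 0.9). Not NE.
(Standard, Plus): Velox can switch to Budget (0.5 → 4.4). Not NE.
(Standard, Premium): Turo can switch to Elite (3.2 → 3.7). Not NE.
(Standard, Elite): Velox can switch to Budget (1.4 → 3.2). Not NE.
(The remaining 8 profiles each have a profitable deviation by the same check.)

This game has no pure Nash equilibrium.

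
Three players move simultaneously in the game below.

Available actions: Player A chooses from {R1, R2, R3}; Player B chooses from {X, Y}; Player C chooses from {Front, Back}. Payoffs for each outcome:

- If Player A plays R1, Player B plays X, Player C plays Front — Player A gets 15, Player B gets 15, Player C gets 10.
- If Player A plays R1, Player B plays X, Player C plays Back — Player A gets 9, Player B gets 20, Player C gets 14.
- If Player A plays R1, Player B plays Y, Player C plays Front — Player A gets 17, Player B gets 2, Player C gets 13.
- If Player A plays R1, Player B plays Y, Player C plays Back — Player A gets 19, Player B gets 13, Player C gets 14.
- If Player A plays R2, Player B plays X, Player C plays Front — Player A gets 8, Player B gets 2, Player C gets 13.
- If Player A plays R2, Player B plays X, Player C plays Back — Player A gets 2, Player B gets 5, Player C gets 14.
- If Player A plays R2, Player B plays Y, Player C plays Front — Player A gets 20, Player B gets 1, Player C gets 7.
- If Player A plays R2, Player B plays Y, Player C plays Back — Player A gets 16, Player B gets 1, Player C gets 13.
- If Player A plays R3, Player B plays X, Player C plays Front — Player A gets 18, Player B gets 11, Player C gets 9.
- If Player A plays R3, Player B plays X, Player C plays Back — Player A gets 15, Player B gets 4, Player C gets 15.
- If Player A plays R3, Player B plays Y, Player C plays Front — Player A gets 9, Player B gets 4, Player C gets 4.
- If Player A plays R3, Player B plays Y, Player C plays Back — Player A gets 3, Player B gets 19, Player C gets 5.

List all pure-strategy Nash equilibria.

There is no pure-strategy Nash equilibrium.

Mark each player's best response to every combination of opponents' strategies; a profile where every player is best-responding is a pure Nash equilibrium.
Player A against (X, Front): payoffs 15, 8, 18 → best response R3.
Player A against (X, Back): payoffs 9, 2, 15 → best response R3.
Player A against (Y, Front): payoffs 17, 20, 9 → best response R2.
Player A against (Y, Back): payoffs 19, 16, 3 → best response R1.
Player B against (R1, Front): payoffs 15, 2 → best response X.
Player B against (R1, Back): payoffs 20, 13 → best response X.
Player B against (R2, Front): payoffs 2, 1 → best response X.
Player B against (R2, Back): payoffs 5, 1 → best response X.
Player B against (R3, Front): payoffs 11, 4 → best response X.
Player B against (R3, Back): payoffs 4, 19 → best response Y.
Player C against (R1, X): payoffs 10, 14 → best response Back.
Player C against (R1, Y): payoffs 13, 14 → best response Back.
Player C against (R2, X): payoffs 13, 14 → best response Back.
Player C against (R2, Y): payoffs 7, 13 → best response Back.
Player C against (R3, X): payoffs 9, 15 → best response Back.
Player C against (R3, Y): payoffs 4, 5 → best response Back.
No profile is a mutual best response for all players.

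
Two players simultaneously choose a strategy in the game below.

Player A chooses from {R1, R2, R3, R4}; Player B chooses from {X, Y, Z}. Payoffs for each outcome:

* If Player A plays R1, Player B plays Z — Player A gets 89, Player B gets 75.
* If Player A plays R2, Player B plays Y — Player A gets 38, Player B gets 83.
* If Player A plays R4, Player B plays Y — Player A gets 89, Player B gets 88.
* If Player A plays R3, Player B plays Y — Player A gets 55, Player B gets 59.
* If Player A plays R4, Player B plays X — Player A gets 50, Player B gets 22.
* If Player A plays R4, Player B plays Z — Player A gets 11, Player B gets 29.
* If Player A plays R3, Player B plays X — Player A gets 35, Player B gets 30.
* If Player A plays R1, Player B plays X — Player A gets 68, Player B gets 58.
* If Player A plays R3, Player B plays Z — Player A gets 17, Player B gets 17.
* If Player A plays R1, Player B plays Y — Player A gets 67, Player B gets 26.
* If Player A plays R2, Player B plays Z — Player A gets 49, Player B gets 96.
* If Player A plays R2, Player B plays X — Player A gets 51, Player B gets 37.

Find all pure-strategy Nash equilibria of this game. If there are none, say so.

(R1, Z), (R4, Y)

(R1, X): Player B can switch to Z (58 → 75). Not NE.
(R1, Y): Player A can switch to R4 (67 → 89). Not NE.
(R1, Z): Player A gets 89, best alternative 49; Player B gets 75, best alternative 58. No profitable deviation — NE.
(R2, X): Player A can switch to R1 (51 → 68). Not NE.
(R2, Y): Player A can switch to R1 (38 → 67). Not NE.
(R2, Z): Player A can switch to R1 (49 → 89). Not NE.
(R3, X): Player A can switch to R1 (35 → 68). Not NE.
(R3, Y): Player A can switch to R1 (55 → 67). Not NE.
(R3, Z): Player A can switch to R1 (17 → 89). Not NE.
(R4, X): Player A can switch to R1 (50 → 68). Not NE.
(R4, Y): Player A gets 89, best alternative 67; Player B gets 88, best alternative 29. No profitable deviation — NE.
(R4, Z): Player A can switch to R1 (11 → 89). Not NE.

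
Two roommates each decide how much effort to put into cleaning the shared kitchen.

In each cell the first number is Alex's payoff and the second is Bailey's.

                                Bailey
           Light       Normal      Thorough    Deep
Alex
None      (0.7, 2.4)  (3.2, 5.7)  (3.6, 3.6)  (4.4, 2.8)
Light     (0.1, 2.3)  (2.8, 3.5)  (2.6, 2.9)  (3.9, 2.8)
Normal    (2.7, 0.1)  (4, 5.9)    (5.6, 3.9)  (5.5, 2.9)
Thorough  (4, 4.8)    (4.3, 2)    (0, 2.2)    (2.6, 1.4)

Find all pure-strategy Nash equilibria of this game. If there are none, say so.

The unique pure-strategy Nash equilibrium is (Thorough, Light).

Alex against Light: payoffs 0.7, 0.1, 2.7, 4 → best response Thorough.
Alex against Normal: payoffs 3.2, 2.8, 4, 4.3 → best response Thorough.
Alex against Thorough: payoffs 3.6, 2.6, 5.6, 0 → best response Normal.
Alex against Deep: payoffs 4.4, 3.9, 5.5, 2.6 → best response Normal.
Bailey against None: payoffs 2.4, 5.7, 3.6, 2.8 → best response Normal.
Bailey against Light: payoffs 2.3, 3.5, 2.9, 2.8 → best response Normal.
Bailey against Normal: payoffs 0.1, 5.9, 3.9, 2.9 → best response Normal.
Bailey against Thorough: payoffs 4.8, 2, 2.2, 1.4 → best response Light.
Mutual best responses: (Thorough, Light).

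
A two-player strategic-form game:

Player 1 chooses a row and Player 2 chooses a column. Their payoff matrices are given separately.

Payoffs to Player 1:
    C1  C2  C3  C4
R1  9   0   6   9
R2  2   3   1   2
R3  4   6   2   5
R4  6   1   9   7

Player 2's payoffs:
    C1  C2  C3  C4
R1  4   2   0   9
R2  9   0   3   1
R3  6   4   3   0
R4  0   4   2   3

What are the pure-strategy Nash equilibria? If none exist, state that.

Player 1 against C1: payoffs 9, 2, 4, 6 → best response R1.
Player 1 against C2: payoffs 0, 3, 6, 1 → best response R3.
Player 1 against C3: payoffs 6, 1, 2, 9 → best response R4.
Player 1 against C4: payoffs 9, 2, 5, 7 → best response R1.
Player 2 against R1: payoffs 4, 2, 0, 9 → best response C4.
Player 2 against R2: payoffs 9, 0, 3, 1 → best response C1.
Player 2 against R3: payoffs 6, 4, 3, 0 → best response C1.
Player 2 against R4: payoffs 0, 4, 2, 3 → best response C2.
Mutual best responses: (R1, C4).

The unique pure-strategy Nash equilibrium is (R1, C4).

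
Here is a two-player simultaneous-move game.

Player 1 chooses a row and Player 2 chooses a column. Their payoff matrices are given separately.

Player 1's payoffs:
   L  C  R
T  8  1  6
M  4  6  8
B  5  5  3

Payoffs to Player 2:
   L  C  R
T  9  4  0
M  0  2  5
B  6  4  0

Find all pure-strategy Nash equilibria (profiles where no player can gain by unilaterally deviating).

(T, L), (M, R)

For each player, find the best response to each opponent profile; mutual best responses are the pure NE.
Player 1 against L: payoffs 8, 4, 5 → best response T.
Player 1 against C: payoffs 1, 6, 5 → best response M.
Player 1 against R: payoffs 6, 8, 3 → best response M.
Player 2 against T: payoffs 9, 4, 0 → best response L.
Player 2 against M: payoffs 0, 2, 5 → best response R.
Player 2 against B: payoffs 6, 4, 0 → best response L.
Mutual best responses: (T, L); (M, R).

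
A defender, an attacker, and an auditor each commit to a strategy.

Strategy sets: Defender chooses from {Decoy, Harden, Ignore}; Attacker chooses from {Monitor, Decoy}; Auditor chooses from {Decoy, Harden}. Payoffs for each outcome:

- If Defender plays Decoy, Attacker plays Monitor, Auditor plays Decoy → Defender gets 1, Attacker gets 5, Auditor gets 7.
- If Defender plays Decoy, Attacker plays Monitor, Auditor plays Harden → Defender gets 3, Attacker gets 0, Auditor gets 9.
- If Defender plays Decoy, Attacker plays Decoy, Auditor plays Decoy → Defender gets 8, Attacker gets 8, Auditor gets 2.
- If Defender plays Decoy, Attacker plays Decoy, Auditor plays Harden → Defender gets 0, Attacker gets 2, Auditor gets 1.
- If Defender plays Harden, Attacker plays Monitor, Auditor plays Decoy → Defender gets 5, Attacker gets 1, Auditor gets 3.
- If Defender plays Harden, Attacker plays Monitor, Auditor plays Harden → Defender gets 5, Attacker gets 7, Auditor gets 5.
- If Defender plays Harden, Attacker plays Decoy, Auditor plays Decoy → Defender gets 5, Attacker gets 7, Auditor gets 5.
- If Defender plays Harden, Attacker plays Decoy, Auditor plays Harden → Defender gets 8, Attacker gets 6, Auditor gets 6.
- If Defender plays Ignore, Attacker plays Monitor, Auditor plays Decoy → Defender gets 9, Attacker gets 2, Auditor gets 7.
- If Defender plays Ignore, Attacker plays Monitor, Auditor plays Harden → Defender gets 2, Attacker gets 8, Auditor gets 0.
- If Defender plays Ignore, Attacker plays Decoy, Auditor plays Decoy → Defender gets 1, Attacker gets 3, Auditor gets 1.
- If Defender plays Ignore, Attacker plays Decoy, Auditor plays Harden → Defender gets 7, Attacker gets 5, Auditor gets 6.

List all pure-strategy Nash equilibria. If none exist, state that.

Pure-strategy Nash equilibria: (Decoy, Decoy, Decoy), (Harden, Monitor, Harden)

Defender against (Monitor, Decoy): payoffs 1, 5, 9 → best response Ignore.
Defender against (Monitor, Harden): payoffs 3, 5, 2 → best response Harden.
Defender against (Decoy, Decoy): payoffs 8, 5, 1 → best response Decoy.
Defender against (Decoy, Harden): payoffs 0, 8, 7 → best response Harden.
Attacker against (Decoy, Decoy): payoffs 5, 8 → best response Decoy.
Attacker against (Decoy, Harden): payoffs 0, 2 → best response Decoy.
Attacker against (Harden, Decoy): payoffs 1, 7 → best response Decoy.
Attacker against (Harden, Harden): payoffs 7, 6 → best response Monitor.
Attacker against (Ignore, Decoy): payoffs 2, 3 → best response Decoy.
Attacker against (Ignore, Harden): payoffs 8, 5 → best response Monitor.
Auditor against (Decoy, Monitor): payoffs 7, 9 → best response Harden.
Auditor against (Decoy, Decoy): payoffs 2, 1 → best response Decoy.
Auditor against (Harden, Monitor): payoffs 3, 5 → best response Harden.
Auditor against (Harden, Decoy): payoffs 5, 6 → best response Harden.
Auditor against (Ignore, Monitor): payoffs 7, 0 → best response Decoy.
Auditor against (Ignore, Decoy): payoffs 1, 6 → best response Harden.
Mutual best responses: (Decoy, Decoy, Decoy); (Harden, Monitor, Harden).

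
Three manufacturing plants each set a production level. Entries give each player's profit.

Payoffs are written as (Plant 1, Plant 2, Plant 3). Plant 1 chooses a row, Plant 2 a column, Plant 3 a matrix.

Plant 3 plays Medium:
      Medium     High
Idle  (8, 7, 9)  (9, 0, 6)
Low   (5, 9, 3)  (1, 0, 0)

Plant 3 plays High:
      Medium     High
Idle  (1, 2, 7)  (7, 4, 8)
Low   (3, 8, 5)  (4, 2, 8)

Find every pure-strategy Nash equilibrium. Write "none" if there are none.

Plant 1 against (Medium, Medium): payoffs 8, 5 → best response Idle.
Plant 1 against (Medium, High): payoffs 1, 3 → best response Low.
Plant 1 against (High, Medium): payoffs 9, 1 → best response Idle.
Plant 1 against (High, High): payoffs 7, 4 → best response Idle.
Plant 2 against (Idle, Medium): payoffs 7, 0 → best response Medium.
Plant 2 against (Idle, High): payoffs 2, 4 → best response High.
Plant 2 against (Low, Medium): payoffs 9, 0 → best response Medium.
Plant 2 against (Low, High): payoffs 8, 2 → best response Medium.
Plant 3 against (Idle, Medium): payoffs 9, 7 → best response Medium.
Plant 3 against (Idle, High): payoffs 6, 8 → best response High.
Plant 3 against (Low, Medium): payoffs 3, 5 → best response High.
Plant 3 against (Low, High): payoffs 0, 8 → best response High.
Mutual best responses: (Idle, Medium, Medium); (Idle, High, High); (Low, Medium, High).

The pure Nash equilibria are (Idle, Medium, Medium); (Idle, High, High); (Low, Medium, High).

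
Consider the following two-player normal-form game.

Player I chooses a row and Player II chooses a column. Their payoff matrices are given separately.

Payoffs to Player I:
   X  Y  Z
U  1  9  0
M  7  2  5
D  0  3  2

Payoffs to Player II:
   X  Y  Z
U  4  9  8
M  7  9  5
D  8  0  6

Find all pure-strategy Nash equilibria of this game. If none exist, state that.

(U, X): Player I can switch to M (1 → 7). Not NE.
(U, Y): Player I gets 9, best alternative 3; Player II gets 9, best alternative 8. No profitable deviation — NE.
(U, Z): Player I can switch to M (0 → 5). Not NE.
(M, X): Player II can switch to Y (7 → 9). Not NE.
(M, Y): Player I can switch to U (2 → 9). Not NE.
(M, Z): Player II can switch to X (5 → 7). Not NE.
(D, X): Player I can switch to U (0 → 1). Not NE.
(The remaining 2 profiles each have a profitable deviation by the same check.)

Pure NE: (U, Y)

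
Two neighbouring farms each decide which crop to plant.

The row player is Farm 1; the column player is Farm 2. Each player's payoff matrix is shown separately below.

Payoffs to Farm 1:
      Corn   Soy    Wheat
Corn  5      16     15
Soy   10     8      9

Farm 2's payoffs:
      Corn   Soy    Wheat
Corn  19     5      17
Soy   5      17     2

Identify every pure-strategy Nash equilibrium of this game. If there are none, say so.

No pure-strategy Nash equilibrium.

(Corn, Corn): Farm 1 can switch to Soy (5 → 10). Not NE.
(Corn, Soy): Farm 2 can switch to Corn (5 → 19). Not NE.
(Corn, Wheat): Farm 2 can switch to Corn (17 → 19). Not NE.
(Soy, Corn): Farm 2 can switch to Soy (5 → 17). Not NE.
(Soy, Soy): Farm 1 can switch to Corn (8 → 16). Not NE.
(Soy, Wheat): Farm 1 can switch to Corn (9 → 15). Not NE.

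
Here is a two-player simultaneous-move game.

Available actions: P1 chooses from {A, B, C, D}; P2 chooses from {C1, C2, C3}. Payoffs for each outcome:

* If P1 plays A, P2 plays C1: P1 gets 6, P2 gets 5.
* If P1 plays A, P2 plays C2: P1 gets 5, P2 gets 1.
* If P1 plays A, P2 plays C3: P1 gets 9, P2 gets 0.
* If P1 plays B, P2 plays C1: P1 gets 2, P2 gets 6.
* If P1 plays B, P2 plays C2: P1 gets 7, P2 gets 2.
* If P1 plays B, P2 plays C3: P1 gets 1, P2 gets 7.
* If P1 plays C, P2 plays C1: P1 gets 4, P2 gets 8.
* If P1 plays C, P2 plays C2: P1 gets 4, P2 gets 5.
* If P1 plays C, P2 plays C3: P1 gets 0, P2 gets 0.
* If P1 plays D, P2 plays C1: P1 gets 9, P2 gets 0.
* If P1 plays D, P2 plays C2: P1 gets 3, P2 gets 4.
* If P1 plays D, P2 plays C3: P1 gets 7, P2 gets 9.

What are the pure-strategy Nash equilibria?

For each strategy profile, look for a profitable unilateral deviation.
(A, C1): P1 can switch to D (6 → 9). Not NE.
(A, C2): P1 can switch to B (5 → 7). Not NE.
(A, C3): P2 can switch to C1 (0 → 5). Not NE.
(B, C1): P1 can switch to A (2 → 6). Not NE.
(B, C2): P2 can switch to C1 (2 → 6). Not NE.
(B, C3): P1 can switch to A (1 → 9). Not NE.
(C, C1): P1 can switch to A (4 → 6). Not NE.
(C, C2): P1 can switch to A (4 → 5). Not NE.
(The remaining 4 profiles each have a profitable deviation by the same check.)

No pure-strategy Nash equilibrium.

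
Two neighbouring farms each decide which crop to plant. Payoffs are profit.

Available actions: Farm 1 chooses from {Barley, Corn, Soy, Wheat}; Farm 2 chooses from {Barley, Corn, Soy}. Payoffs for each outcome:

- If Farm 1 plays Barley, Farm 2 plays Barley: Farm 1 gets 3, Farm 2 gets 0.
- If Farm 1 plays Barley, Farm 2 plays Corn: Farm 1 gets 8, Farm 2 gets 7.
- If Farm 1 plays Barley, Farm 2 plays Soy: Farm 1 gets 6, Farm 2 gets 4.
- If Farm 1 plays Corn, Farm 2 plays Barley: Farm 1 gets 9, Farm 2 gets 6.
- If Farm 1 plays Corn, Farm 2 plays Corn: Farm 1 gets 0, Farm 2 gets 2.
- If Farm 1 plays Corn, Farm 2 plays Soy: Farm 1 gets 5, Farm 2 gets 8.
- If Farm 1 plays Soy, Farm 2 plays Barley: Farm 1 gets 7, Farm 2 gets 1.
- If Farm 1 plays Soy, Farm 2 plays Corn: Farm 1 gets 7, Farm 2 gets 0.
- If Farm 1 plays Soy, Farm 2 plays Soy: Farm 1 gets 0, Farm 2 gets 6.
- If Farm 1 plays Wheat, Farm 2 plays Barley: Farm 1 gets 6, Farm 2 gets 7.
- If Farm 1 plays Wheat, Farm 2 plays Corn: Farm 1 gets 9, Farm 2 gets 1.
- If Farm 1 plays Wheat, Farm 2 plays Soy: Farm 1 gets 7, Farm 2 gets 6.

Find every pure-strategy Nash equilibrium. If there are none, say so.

This game has no pure Nash equilibrium.

For each player, find the best response to each opponent profile; mutual best responses are the pure NE.
Farm 1 against Barley: payoffs 3, 9, 7, 6 → best response Corn.
Farm 1 against Corn: payoffs 8, 0, 7, 9 → best response Wheat.
Farm 1 against Soy: payoffs 6, 5, 0, 7 → best response Wheat.
Farm 2 against Barley: payoffs 0, 7, 4 → best response Corn.
Farm 2 against Corn: payoffs 6, 2, 8 → best response Soy.
Farm 2 against Soy: payoffs 1, 0, 6 → best response Soy.
Farm 2 against Wheat: payoffs 7, 1, 6 → best response Barley.
No profile is a mutual best response for all players.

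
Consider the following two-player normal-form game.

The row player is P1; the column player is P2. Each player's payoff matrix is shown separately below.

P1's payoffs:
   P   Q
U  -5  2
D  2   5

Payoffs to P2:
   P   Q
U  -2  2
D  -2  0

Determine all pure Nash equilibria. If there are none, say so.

(D, Q)

P1 against P: payoffs -5, 2 → best response D.
P1 against Q: payoffs 2, 5 → best response D.
P2 against U: payoffs -2, 2 → best response Q.
P2 against D: payoffs -2, 0 → best response Q.
Mutual best responses: (D, Q).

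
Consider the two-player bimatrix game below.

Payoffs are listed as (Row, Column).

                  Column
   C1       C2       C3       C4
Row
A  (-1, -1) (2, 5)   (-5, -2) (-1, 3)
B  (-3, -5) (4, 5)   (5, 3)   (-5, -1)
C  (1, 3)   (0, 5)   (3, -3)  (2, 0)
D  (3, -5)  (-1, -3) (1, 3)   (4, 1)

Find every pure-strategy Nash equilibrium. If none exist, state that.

(B, C2)

(A, C1): Row can switch to C (-1 → 1). Not NE.
(A, C2): Row can switch to B (2 → 4). Not NE.
(A, C3): Row can switch to B (-5 → 5). Not NE.
(A, C4): Row can switch to C (-1 → 2). Not NE.
(B, C1): Row can switch to A (-3 → -1). Not NE.
(B, C2): Row gets 4, best alternative 2; Column gets 5, best alternative 3. No profitable deviation — NE.
(B, C3): Column can switch to C2 (3 → 5). Not NE.
(B, C4): Row can switch to A (-5 → -1). Not NE.
(C, C1): Row can switch to D (1 → 3). Not NE.
(The remaining 7 profiles each have a profitable deviation by the same check.)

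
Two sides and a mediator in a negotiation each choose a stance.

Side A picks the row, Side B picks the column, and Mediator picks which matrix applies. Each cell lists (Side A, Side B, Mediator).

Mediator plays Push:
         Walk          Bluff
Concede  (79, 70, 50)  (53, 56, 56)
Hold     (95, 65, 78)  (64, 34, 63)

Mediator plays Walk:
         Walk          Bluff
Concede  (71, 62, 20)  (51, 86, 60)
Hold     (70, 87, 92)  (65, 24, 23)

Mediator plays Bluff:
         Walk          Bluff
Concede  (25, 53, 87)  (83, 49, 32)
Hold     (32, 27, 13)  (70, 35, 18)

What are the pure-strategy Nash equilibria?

No pure-strategy Nash equilibrium.

Side A against (Walk, Push): payoffs 79, 95 → best response Hold.
Side A against (Walk, Walk): payoffs 71, 70 → best response Concede.
Side A against (Walk, Bluff): payoffs 25, 32 → best response Hold.
Side A against (Bluff, Push): payoffs 53, 64 → best response Hold.
Side A against (Bluff, Walk): payoffs 51, 65 → best response Hold.
Side A against (Bluff, Bluff): payoffs 83, 70 → best response Concede.
Side B against (Concede, Push): payoffs 70, 56 → best response Walk.
Side B against (Concede, Walk): payoffs 62, 86 → best response Bluff.
Side B against (Concede, Bluff): payoffs 53, 49 → best response Walk.
Side B against (Hold, Push): payoffs 65, 34 → best response Walk.
Side B against (Hold, Walk): payoffs 87, 24 → best response Walk.
Side B against (Hold, Bluff): payoffs 27, 35 → best response Bluff.
Mediator against (Concede, Walk): payoffs 50, 20, 87 → best response Bluff.
Mediator against (Concede, Bluff): payoffs 56, 60, 32 → best response Walk.
Mediator against (Hold, Walk): payoffs 78, 92, 13 → best response Walk.
Mediator against (Hold, Bluff): payoffs 63, 23, 18 → best response Push.
No profile is a mutual best response for all players.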